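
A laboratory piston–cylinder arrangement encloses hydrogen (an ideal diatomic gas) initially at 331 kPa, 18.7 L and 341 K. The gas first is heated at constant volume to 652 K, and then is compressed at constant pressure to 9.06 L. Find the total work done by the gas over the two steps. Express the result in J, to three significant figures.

W_total ≈ -6100 J

Step 1 (isochoric): W = 0 (constant volume).
After step 1: P = 632.9 kPa (V unchanged).
Step 2 (isobaric): W = PΔV = (632.9 kPa)(9.06 − 18.7 L) = -6101 J.
W_total = 0 − 6101 = -6101 J.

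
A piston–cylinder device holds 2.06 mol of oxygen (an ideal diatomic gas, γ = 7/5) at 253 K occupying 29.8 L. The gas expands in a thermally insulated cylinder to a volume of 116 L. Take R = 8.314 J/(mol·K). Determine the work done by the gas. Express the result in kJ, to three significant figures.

Adiabatic: TV^(γ−1) = const with γ = 7/5.
T₂ = T₁ (V₁/V₂)^(γ−1) = 253 × (29.8/116)^0.4 = 253 × 0.5806 = 146.9 K.
W_by = nCᵥ(T₁ − T₂) = (2.06)(20.79)(253 − 146.9) = 4543 J.

W ≈ 4.54 kJ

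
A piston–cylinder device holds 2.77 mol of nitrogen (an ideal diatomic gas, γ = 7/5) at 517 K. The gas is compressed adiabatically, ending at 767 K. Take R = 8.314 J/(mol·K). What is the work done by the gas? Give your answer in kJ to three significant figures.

W ≈ -14.4 kJ

Adiabatic ⇒ Q = 0, so W_by = −ΔU = nCᵥ(T₁ − T₂).
Cᵥ = 5R/2 = 20.79 J/(mol·K).
W = (2.77)(20.79)(517 − 767) = -14394 J.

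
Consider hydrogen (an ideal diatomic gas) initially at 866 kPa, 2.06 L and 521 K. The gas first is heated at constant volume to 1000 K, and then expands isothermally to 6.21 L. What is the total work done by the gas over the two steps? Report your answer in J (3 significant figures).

W_total ≈ 3780 J

Step 1 (isochoric): W = 0 (constant volume).
After step 1: P = 1662 kPa (V unchanged).
Step 2 (isothermal): W = P₁V₁ ln(V₂/V₁) = (3424) ln(6.21/2.06) = 3778 J.
W_total = 0 + 3778 = 3778 J.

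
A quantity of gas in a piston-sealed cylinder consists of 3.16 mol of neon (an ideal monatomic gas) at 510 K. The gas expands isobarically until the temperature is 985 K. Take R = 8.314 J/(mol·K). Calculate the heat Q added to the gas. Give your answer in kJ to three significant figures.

Q ≈ 31.2 kJ

Isobaric: W = nRΔT = (3.16)(8.314)(475) = 12479 J.
ΔU = nCᵥΔT with Cᵥ = 3R/2: ΔU = (3.16)(12.47)(475) = 18719 J.
Q = ΔU + W = 18719 + 12479 = 31198 J.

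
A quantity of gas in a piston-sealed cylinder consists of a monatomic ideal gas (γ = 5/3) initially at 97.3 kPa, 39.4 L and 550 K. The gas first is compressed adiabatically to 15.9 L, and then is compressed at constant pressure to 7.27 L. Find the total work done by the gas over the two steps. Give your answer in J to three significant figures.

W_total ≈ -8590 J

Step 1 (adiabatic): W = (P₁V₁ − P₂V₂)/(γ−1) = (3834 − 7020)/0.667 = -4780 J.
After step 1: P = 441.5 kPa, V = 15.9 L, T = 1007 K.
Step 2 (isobaric): W = PΔV = (441.5 kPa)(7.27 − 15.9 L) = -3810 J.
W_total = -4780 − 3810 = -8590 J.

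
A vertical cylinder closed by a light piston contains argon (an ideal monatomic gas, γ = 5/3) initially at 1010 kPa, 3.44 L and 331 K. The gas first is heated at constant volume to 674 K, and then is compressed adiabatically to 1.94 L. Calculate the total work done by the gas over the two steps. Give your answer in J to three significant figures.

W_total ≈ -4930 J

Step 1 (isochoric): W = 0 (constant volume).
After step 1: P = 2057 kPa (V unchanged).
Step 2 (adiabatic): W = (P₁V₁ − P₂V₂)/(γ−1) = (7075 − 10365)/0.667 = -4935 J.
W_total = 0 − 4935 = -4935 J.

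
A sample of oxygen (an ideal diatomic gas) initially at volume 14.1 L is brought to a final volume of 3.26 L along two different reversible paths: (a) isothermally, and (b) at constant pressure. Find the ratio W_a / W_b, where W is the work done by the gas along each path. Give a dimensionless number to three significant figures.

W_a / W_b ≈ 1.90

Path (a) isothermal: W = P₁V₁ ln(V₂/V₁) → W_a/(P₁V₁) = -1.464.
Path (b) isobaric: W = P₁(V₂ − V₁) → W_b/(P₁V₁) = -0.7688.
W_a / W_b = -1.464 / -0.7688 = 1.905.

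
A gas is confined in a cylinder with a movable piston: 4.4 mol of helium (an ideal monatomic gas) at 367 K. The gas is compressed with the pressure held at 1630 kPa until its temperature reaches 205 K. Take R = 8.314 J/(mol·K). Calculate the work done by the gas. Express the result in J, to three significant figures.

W ≈ -5930 J

Isobaric: W = P ΔV = nR ΔT.
W = (4.4)(8.314)(205 − 367) = -5926 J.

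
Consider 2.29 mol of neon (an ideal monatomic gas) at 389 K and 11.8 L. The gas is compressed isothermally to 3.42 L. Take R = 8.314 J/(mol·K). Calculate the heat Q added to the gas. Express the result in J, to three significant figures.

Q ≈ -9170 J

Isothermal ⇒ ΔU = 0, so Q = W = nRT ln(V₂/V₁).
Q = (2.29)(8.314)(389) ln(3.42/11.8) = 7406 × -1.238 = -9172 J.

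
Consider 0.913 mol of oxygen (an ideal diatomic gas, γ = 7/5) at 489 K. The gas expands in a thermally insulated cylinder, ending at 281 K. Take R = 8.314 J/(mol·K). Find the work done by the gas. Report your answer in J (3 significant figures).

W ≈ 3950 J

Adiabatic ⇒ Q = 0, so W_by = −ΔU = nCᵥ(T₁ − T₂).
Cᵥ = 5R/2 = 20.79 J/(mol·K).
W = (0.913)(20.79)(489 − 281) = 3947 J.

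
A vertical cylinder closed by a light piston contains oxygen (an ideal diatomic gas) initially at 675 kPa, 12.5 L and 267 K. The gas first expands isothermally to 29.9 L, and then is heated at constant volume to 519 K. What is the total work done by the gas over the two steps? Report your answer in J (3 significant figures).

Step 1 (isothermal): W = P₁V₁ ln(V₂/V₁) = (8438) ln(29.9/12.5) = 7359 J.
Step 2 (isochoric): W = 0 (constant volume).
W_total = 7359 + 0 = 7359 J.

W_total ≈ 7360 J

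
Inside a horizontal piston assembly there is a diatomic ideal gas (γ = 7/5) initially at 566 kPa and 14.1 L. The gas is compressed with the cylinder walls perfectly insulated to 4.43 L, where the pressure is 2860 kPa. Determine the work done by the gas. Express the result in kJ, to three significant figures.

W ≈ -11.7 kJ

Adiabatic: W = (P₁V₁ − P₂V₂)/(γ − 1) with γ = 7/5.
P₁V₁ = 7981 J, P₂V₂ = 12670 J.
W = (7981 − 12670) / 0.4 = -11723 J.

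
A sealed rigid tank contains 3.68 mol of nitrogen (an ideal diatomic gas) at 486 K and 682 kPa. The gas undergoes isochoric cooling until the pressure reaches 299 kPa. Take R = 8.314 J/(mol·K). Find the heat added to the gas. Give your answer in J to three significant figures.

Constant volume ⇒ W = 0, so Q = ΔU = nCᵥΔT with Cᵥ = 5R/2 = 20.79 J/(mol·K).
At constant V, T₂/T₁ = P₂/P₁ ⇒ ΔT = T₁(P₂/P₁ − 1) = 486·(299/682 − 1) = -272.9 K.
ΔU = (3.68)(20.79)(-272.9) = -20876 J.

Q ≈ -20900 J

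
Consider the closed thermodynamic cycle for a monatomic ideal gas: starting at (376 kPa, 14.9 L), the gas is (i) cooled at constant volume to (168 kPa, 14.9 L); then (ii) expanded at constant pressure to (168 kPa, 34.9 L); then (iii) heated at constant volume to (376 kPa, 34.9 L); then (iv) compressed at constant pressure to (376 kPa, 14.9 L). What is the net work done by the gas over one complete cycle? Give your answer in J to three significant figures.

Constant-volume legs do no work.
W(ii) = (168)(34.9 − 14.9) = 3360 J; W(iv) = (376)(14.9 − 34.9) = -7520 J.
W_net = 3360 − 7520 = -4160 J (the counter-clockwise enclosed area).

W_net ≈ -4160 J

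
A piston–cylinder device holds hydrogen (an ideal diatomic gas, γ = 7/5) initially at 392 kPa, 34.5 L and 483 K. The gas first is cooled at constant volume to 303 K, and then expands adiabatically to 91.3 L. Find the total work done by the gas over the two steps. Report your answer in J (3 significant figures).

Step 1 (isochoric): W = 0 (constant volume).
After step 1: P = 245.9 kPa (V unchanged).
Step 2 (adiabatic): W = (P₁V₁ − P₂V₂)/(γ−1) = (8484 − 5748)/0.4 = 6839 J.
W_total = 0 + 6839 = 6839 J.

W_total ≈ 6840 J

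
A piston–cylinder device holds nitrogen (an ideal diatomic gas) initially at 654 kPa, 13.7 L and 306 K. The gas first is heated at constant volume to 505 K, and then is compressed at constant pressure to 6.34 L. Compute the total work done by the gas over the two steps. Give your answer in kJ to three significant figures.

W_total ≈ -7.94 kJ

Step 1 (isochoric): W = 0 (constant volume).
After step 1: P = 1079 kPa (V unchanged).
Step 2 (isobaric): W = PΔV = (1079 kPa)(6.34 − 13.7 L) = -7944 J.
W_total = 0 − 7944 = -7944 J.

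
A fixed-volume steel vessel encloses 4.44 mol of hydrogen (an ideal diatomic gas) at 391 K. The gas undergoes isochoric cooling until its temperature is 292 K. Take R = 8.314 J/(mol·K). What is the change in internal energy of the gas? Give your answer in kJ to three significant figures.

Constant volume ⇒ W = 0, so Q = ΔU = nCᵥΔT with Cᵥ = 5R/2 = 20.79 J/(mol·K).
ΔU = (4.44)(20.79)(292 − 391) = -9136 J.

ΔU ≈ -9.14 kJ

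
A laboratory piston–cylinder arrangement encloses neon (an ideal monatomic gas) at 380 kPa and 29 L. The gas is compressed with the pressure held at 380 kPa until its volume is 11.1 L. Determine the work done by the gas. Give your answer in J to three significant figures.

W ≈ -6800 J

Isobaric: W = P ΔV.
W = (380 kPa)(11.1 − 29 L) = (380)(-17.9) = -6802 J.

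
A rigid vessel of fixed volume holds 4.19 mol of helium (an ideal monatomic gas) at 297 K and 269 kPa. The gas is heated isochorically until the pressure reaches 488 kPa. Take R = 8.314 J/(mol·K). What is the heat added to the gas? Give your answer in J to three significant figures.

Q ≈ 12600 J

Constant volume ⇒ W = 0, so Q = ΔU = nCᵥΔT with Cᵥ = 3R/2 = 12.47 J/(mol·K).
At constant V, T₂/T₁ = P₂/P₁ ⇒ ΔT = T₁(P₂/P₁ − 1) = 297·(488/269 − 1) = 241.8 K.
ΔU = (4.19)(12.47)(241.8) = 12635 J.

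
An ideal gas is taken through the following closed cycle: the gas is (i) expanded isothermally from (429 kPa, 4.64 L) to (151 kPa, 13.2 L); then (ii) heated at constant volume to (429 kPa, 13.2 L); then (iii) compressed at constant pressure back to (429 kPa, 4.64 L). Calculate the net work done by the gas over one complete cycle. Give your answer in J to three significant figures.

Leg (i): W = PᵢVᵢ ln(V_f/Vᵢ) = (1991) ln(13.2/4.64) = 2081 J.
Leg (ii): W = 0.
Leg (iii): W = PΔV = (429)(4.64 − 13.2) = -3672 J.
W_net = 2081 − 3672 = -1591 J.

W_net ≈ -1590 J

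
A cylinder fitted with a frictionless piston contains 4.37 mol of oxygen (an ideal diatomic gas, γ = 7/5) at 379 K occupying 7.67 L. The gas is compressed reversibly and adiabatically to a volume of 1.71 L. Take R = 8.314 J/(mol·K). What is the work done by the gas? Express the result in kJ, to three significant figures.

W ≈ -28.3 kJ

Adiabatic: TV^(γ−1) = const with γ = 7/5.
T₂ = T₁ (V₁/V₂)^(γ−1) = 379 × (7.67/1.71)^0.4 = 379 × 1.823 = 690.8 K.
W_by = nCᵥ(T₁ − T₂) = (4.37)(20.79)(379 − 690.8) = -28322 J.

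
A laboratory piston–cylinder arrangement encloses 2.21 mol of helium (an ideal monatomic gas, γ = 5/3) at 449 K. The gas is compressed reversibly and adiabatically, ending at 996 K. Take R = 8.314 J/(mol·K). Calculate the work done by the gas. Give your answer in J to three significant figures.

Adiabatic ⇒ Q = 0, so W_by = −ΔU = nCᵥ(T₁ − T₂).
Cᵥ = 3R/2 = 12.47 J/(mol·K).
W = (2.21)(12.47)(449 − 996) = -15076 J.

W ≈ -15100 J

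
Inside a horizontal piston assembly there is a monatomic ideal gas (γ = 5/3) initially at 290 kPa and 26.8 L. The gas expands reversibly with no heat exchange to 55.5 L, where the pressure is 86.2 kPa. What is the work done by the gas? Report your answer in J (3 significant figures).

Adiabatic: W = (P₁V₁ − P₂V₂)/(γ − 1) with γ = 5/3.
P₁V₁ = 7772 J, P₂V₂ = 4784 J.
W = (7772 − 4784) / 0.6667 = 4482 J.

W ≈ 4480 J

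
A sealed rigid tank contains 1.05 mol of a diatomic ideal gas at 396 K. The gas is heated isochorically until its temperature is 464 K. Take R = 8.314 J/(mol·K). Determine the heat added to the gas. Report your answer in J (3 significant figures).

Constant volume ⇒ W = 0, so Q = ΔU = nCᵥΔT with Cᵥ = 5R/2 = 20.79 J/(mol·K).
ΔU = (1.05)(20.79)(464 − 396) = 1484 J.

Q ≈ 1480 J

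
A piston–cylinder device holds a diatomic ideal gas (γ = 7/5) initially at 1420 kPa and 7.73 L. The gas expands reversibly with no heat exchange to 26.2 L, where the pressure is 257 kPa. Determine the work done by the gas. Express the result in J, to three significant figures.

Adiabatic: W = (P₁V₁ − P₂V₂)/(γ − 1) with γ = 7/5.
P₁V₁ = 10977 J, P₂V₂ = 6733 J.
W = (10977 − 6733) / 0.4 = 10608 J.

W ≈ 10600 J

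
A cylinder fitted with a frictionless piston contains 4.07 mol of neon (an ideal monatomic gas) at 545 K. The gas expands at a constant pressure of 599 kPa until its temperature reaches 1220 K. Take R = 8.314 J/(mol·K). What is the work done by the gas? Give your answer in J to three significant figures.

W ≈ 22800 J

Isobaric: W = P ΔV = nR ΔT.
W = (4.07)(8.314)(1220 − 545) = 22841 J.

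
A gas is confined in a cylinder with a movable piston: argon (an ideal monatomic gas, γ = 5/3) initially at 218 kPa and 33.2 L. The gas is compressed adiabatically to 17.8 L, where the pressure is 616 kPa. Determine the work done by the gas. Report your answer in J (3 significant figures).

W ≈ -5590 J

Adiabatic: W = (P₁V₁ − P₂V₂)/(γ − 1) with γ = 5/3.
P₁V₁ = 7238 J, P₂V₂ = 10965 J.
W = (7238 − 10965) / 0.6667 = -5591 J.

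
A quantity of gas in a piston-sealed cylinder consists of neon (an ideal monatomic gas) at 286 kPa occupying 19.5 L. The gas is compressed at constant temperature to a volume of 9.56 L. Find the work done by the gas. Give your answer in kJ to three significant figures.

Isothermal: W = nRT ln(V₂/V₁) = P₁V₁ ln(V₂/V₁).
P₁V₁ = (286 kPa)(19.5 L) = 5577 J.
W = 5577 × ln(9.56/19.5) = 5577 × -0.7128
W_by_gas = -3975 J.

W ≈ -3.98 kJ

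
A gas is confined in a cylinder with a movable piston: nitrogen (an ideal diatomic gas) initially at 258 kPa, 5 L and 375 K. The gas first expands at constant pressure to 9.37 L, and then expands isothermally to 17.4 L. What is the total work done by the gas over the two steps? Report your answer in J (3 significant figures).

Step 1 (isobaric): W = PΔV = (258 kPa)(9.37 − 5 L) = 1127 J.
After step 1: P = 258 kPa, V = 9.37 L, T = 702.7 K.
Step 2 (isothermal): W = P₁V₁ ln(V₂/V₁) = (2417) ln(17.4/9.37) = 1496 J.
W_total = 1127 + 1496 = 2624 J.

W_total ≈ 2620 J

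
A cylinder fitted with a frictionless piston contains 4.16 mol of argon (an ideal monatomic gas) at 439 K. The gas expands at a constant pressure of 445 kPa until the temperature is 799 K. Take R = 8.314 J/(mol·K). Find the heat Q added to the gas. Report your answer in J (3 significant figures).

Isobaric: W = nRΔT = (4.16)(8.314)(360) = 12451 J.
ΔU = nCᵥΔT with Cᵥ = 3R/2: ΔU = (4.16)(12.47)(360) = 18677 J.
Q = ΔU + W = 18677 + 12451 = 31128 J.

Q ≈ 31100 J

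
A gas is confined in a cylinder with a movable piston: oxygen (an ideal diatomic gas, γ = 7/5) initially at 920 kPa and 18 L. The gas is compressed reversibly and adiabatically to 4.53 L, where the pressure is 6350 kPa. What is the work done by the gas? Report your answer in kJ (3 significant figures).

Adiabatic: W = (P₁V₁ − P₂V₂)/(γ − 1) with γ = 7/5.
P₁V₁ = 16560 J, P₂V₂ = 28766 J.
W = (16560 − 28766) / 0.4 = -30514 J.

W ≈ -30.5 kJ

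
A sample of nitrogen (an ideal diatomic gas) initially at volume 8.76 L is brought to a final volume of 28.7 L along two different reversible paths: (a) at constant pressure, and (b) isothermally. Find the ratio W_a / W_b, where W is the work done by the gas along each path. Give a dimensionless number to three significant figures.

W_a / W_b ≈ 1.92

Path (a) isobaric: W = P₁(V₂ − V₁) → W_a/(P₁V₁) = 2.276.
Path (b) isothermal: W = P₁V₁ ln(V₂/V₁) → W_b/(P₁V₁) = 1.187.
W_a / W_b = 2.276 / 1.187 = 1.918.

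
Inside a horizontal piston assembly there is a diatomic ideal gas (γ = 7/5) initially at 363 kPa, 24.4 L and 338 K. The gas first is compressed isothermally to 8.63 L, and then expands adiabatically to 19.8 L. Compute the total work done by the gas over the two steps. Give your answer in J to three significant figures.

W_total ≈ -2950 J

Step 1 (isothermal): W = P₁V₁ ln(V₂/V₁) = (8857) ln(8.63/24.4) = -9206 J.
After step 1: P = 1026 kPa, V = 8.63 L, T = 338 K.
Step 2 (adiabatic): W = (P₁V₁ − P₂V₂)/(γ−1) = (8857 − 6354)/0.4 = 6258 J.
W_total = -9206 + 6258 = -2947 J.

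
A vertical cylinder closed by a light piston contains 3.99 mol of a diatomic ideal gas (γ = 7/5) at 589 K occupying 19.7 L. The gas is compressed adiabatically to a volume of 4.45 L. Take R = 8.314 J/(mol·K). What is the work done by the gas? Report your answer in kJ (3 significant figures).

Adiabatic: TV^(γ−1) = const with γ = 7/5.
T₂ = T₁ (V₁/V₂)^(γ−1) = 589 × (19.7/4.45)^0.4 = 589 × 1.813 = 1068 K.
W_by = nCᵥ(T₁ − T₂) = (3.99)(20.79)(589 − 1068) = -39722 J.

W ≈ -39.7 kJ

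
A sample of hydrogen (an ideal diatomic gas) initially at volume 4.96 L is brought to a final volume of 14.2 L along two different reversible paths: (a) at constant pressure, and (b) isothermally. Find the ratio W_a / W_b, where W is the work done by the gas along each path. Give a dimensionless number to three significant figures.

W_a / W_b ≈ 1.77

Path (a) isobaric: W = P₁(V₂ − V₁) → W_a/(P₁V₁) = 1.863.
Path (b) isothermal: W = P₁V₁ ln(V₂/V₁) → W_b/(P₁V₁) = 1.052.
W_a / W_b = 1.863 / 1.052 = 1.771.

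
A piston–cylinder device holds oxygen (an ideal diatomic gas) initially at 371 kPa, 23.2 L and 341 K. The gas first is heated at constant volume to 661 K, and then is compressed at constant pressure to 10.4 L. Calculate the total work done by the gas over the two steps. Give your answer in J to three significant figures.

Step 1 (isochoric): W = 0 (constant volume).
After step 1: P = 719.2 kPa (V unchanged).
Step 2 (isobaric): W = PΔV = (719.2 kPa)(10.4 − 23.2 L) = -9205 J.
W_total = 0 − 9205 = -9205 J.

W_total ≈ -9210 J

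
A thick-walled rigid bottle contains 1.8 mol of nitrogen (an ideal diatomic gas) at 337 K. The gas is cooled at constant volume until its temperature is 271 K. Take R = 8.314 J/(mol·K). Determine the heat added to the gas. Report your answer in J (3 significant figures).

Constant volume ⇒ W = 0, so Q = ΔU = nCᵥΔT with Cᵥ = 5R/2 = 20.79 J/(mol·K).
ΔU = (1.8)(20.79)(271 − 337) = -2469 J.

Q ≈ -2470 J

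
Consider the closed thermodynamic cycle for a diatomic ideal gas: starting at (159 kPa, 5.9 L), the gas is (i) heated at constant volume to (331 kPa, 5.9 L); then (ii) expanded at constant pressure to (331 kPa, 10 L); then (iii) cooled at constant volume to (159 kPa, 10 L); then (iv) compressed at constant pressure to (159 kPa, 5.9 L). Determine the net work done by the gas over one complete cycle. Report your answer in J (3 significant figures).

W_net ≈ 705 J

Constant-volume legs do no work.
W(ii) = (331)(10 − 5.9) = 1357 J; W(iv) = (159)(5.9 − 10) = -651.9 J.
W_net = 1357 − 651.9 = 705.2 J (the clockwise enclosed area).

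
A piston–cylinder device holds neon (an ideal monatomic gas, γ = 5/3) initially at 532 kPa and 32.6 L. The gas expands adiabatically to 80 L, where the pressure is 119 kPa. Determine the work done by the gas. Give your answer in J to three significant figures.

Adiabatic: W = (P₁V₁ − P₂V₂)/(γ − 1) with γ = 5/3.
P₁V₁ = 17343 J, P₂V₂ = 9520 J.
W = (17343 − 9520) / 0.6667 = 11735 J.

W ≈ 11700 J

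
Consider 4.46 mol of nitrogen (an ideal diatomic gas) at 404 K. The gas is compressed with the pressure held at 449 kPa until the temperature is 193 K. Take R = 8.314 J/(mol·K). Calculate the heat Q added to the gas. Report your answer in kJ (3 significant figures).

Isobaric: W = nRΔT = (4.46)(8.314)(-211) = -7824 J.
ΔU = nCᵥΔT with Cᵥ = 5R/2: ΔU = (4.46)(20.79)(-211) = -19560 J.
Q = ΔU + W = -19560 − 7824 = -27384 J.

Q ≈ -27.4 kJ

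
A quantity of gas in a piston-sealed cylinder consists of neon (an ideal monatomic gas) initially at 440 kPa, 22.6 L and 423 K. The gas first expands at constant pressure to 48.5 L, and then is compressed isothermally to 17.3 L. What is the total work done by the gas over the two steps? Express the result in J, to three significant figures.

W_total ≈ -10600 J

Step 1 (isobaric): W = PΔV = (440 kPa)(48.5 − 22.6 L) = 11396 J.
After step 1: P = 440 kPa, V = 48.5 L, T = 907.8 K.
Step 2 (isothermal): W = P₁V₁ ln(V₂/V₁) = (21340) ln(17.3/48.5) = -21998 J.
W_total = 11396 − 21998 = -10602 J.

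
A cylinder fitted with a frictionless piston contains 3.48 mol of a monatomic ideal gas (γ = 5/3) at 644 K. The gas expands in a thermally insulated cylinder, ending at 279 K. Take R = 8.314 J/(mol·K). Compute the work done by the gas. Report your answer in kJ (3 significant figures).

W ≈ 15.8 kJ

Adiabatic ⇒ Q = 0, so W_by = −ΔU = nCᵥ(T₁ − T₂).
Cᵥ = 3R/2 = 12.47 J/(mol·K).
W = (3.48)(12.47)(644 − 279) = 15841 J.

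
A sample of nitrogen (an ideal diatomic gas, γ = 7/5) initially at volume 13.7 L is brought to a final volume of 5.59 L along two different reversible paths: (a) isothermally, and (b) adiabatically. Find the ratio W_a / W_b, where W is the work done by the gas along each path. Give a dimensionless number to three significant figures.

W_a / W_b ≈ 0.831

Path (a) isothermal: W = P₁V₁ ln(V₂/V₁) → W_a/(P₁V₁) = -0.8964.
Path (b) adiabatic: W = P₁V₁(1 − (V₁/V₂)^(γ−1))/(γ−1) → W_b/(P₁V₁) = -1.078.
W_a / W_b = -0.8964 / -1.078 = 0.8314.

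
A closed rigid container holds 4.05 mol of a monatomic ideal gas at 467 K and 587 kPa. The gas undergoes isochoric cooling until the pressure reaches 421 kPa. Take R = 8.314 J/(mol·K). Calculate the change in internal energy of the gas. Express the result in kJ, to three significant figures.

Constant volume ⇒ W = 0, so Q = ΔU = nCᵥΔT with Cᵥ = 3R/2 = 12.47 J/(mol·K).
At constant V, T₂/T₁ = P₂/P₁ ⇒ ΔT = T₁(P₂/P₁ − 1) = 467·(421/587 − 1) = -132.1 K.
ΔU = (4.05)(12.47)(-132.1) = -6670 J.

ΔU ≈ -6.67 kJ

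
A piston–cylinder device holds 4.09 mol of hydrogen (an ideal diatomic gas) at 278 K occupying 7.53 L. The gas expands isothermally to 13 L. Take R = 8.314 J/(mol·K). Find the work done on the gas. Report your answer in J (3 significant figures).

W ≈ -5160 J

Isothermal: W = nRT ln(V₂/V₁).
W = (4.09)(8.314)(278) × ln(13/7.53)
  = 9453 × 0.5461
W_by_gas = 5162 J; work on gas = −W_by = -5162 J.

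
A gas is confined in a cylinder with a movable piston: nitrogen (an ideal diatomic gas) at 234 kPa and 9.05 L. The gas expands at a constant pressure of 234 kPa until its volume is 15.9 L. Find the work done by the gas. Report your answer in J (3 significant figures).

W ≈ 1600 J

Isobaric: W = P ΔV.
W = (234 kPa)(15.9 − 9.05 L) = (234)(6.85) = 1603 J.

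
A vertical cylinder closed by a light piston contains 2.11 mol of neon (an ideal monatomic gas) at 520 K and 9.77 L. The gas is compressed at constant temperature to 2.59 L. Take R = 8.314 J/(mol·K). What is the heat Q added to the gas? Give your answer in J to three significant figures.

Q ≈ -12100 J

Isothermal ⇒ ΔU = 0, so Q = W = nRT ln(V₂/V₁).
Q = (2.11)(8.314)(520) ln(2.59/9.77) = 9122 × -1.328 = -12111 J.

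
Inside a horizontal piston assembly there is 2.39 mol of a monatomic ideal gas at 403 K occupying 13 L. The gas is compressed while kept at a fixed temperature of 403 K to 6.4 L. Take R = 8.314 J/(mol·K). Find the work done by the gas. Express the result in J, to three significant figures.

W ≈ -5670 J

Isothermal: W = nRT ln(V₂/V₁).
W = (2.39)(8.314)(403) × ln(6.4/13)
  = 8008 × -0.7087
W_by_gas = -5675 J.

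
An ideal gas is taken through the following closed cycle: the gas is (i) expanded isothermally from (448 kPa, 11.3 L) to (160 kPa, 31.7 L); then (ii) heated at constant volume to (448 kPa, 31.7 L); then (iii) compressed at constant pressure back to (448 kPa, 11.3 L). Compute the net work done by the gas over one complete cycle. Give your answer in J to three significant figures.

W_net ≈ -3920 J

Leg (i): W = PᵢVᵢ ln(V_f/Vᵢ) = (5062) ln(31.7/11.3) = 5222 J.
Leg (ii): W = 0.
Leg (iii): W = PΔV = (448)(11.3 − 31.7) = -9139 J.
W_net = 5222 − 9139 = -3917 J.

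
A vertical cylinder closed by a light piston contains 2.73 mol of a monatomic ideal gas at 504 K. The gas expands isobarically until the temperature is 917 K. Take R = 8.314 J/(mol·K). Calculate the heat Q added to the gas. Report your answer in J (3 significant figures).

Q ≈ 23400 J

Isobaric: W = nRΔT = (2.73)(8.314)(413) = 9374 J.
ΔU = nCᵥΔT with Cᵥ = 3R/2: ΔU = (2.73)(12.47)(413) = 14061 J.
Q = ΔU + W = 14061 + 9374 = 23435 J.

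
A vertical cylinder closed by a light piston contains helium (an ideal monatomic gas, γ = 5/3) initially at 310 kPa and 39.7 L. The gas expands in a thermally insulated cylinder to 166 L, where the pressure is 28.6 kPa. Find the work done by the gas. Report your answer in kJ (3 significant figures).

W ≈ 11.3 kJ

Adiabatic: W = (P₁V₁ − P₂V₂)/(γ − 1) with γ = 5/3.
P₁V₁ = 12307 J, P₂V₂ = 4748 J.
W = (12307 − 4748) / 0.6667 = 11339 J.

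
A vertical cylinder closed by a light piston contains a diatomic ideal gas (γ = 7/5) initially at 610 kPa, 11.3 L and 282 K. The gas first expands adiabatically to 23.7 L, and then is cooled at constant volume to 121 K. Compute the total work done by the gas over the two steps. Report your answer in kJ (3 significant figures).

W_total ≈ 4.42 kJ

Step 1 (adiabatic): W = (P₁V₁ − P₂V₂)/(γ−1) = (6893 − 5126)/0.4 = 4419 J.
Step 2 (isochoric): W = 0 (constant volume).
W_total = 4419 + 0 = 4419 J.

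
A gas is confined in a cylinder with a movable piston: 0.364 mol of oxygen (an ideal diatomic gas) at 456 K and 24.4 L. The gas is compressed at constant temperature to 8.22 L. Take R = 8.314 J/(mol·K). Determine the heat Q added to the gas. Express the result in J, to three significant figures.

Q ≈ -1500 J

Isothermal ⇒ ΔU = 0, so Q = W = nRT ln(V₂/V₁).
Q = (0.364)(8.314)(456) ln(8.22/24.4) = 1380 × -1.088 = -1501 J.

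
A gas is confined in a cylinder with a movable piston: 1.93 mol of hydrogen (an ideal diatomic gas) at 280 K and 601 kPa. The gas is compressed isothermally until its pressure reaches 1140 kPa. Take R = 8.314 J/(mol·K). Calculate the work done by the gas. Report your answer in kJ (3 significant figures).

Isothermal process: W = nRT ln(V₂/V₁) = nRT ln(P₁/P₂).
W = (1.93)(8.314)(280) × ln(601/1140)
  = 4493 × ln(0.5272) = 4493 × -0.6402
W_by_gas = -2876 J.

W ≈ -2.88 kJ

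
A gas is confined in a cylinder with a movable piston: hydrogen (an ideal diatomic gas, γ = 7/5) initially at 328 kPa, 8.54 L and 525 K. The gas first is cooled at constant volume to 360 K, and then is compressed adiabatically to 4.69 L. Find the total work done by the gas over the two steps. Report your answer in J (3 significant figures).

Step 1 (isochoric): W = 0 (constant volume).
After step 1: P = 224.9 kPa (V unchanged).
Step 2 (adiabatic): W = (P₁V₁ − P₂V₂)/(γ−1) = (1921 − 2441)/0.4 = -1301 J.
W_total = 0 − 1301 = -1301 J.

W_total ≈ -1300 J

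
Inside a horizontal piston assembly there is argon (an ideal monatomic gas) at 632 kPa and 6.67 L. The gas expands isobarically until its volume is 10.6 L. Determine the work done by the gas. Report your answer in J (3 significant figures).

W ≈ 2480 J

Isobaric: W = P ΔV.
W = (632 kPa)(10.6 − 6.67 L) = (632)(3.93) = 2484 J.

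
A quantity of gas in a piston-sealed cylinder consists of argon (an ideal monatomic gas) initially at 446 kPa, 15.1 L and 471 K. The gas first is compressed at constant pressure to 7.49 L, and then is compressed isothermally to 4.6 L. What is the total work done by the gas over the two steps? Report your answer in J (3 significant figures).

Step 1 (isobaric): W = PΔV = (446 kPa)(7.49 − 15.1 L) = -3394 J.
After step 1: P = 446 kPa, V = 7.49 L, T = 233.6 K.
Step 2 (isothermal): W = P₁V₁ ln(V₂/V₁) = (3341) ln(4.6/7.49) = -1629 J.
W_total = -3394 − 1629 = -5023 J.

W_total ≈ -5020 J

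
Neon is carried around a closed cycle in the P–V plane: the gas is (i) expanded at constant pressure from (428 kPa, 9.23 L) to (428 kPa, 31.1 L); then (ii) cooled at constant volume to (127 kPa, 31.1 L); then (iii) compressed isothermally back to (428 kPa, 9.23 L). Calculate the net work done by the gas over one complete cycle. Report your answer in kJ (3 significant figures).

Leg (i): W = PΔV = (428)(31.1 − 9.23) = 9360 J.
Leg (ii): W = 0.
Leg (iii): W = PᵢVᵢ ln(V_f/Vᵢ) = (3950) ln(9.23/31.1) = -4798 J.
W_net = 9360 − 4798 = 4562 J.

W_net ≈ 4.56 kJ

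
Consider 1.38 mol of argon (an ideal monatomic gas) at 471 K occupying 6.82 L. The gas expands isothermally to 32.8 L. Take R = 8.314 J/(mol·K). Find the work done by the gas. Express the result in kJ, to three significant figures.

Isothermal: W = nRT ln(V₂/V₁).
W = (1.38)(8.314)(471) × ln(32.8/6.82)
  = 5404 × 1.571
W_by_gas = 8487 J.

W ≈ 8.49 kJ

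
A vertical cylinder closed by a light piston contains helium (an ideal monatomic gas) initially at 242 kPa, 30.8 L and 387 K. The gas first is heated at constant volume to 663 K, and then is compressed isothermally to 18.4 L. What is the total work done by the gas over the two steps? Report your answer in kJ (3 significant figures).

W_total ≈ -6.58 kJ

Step 1 (isochoric): W = 0 (constant volume).
After step 1: P = 414.6 kPa (V unchanged).
Step 2 (isothermal): W = P₁V₁ ln(V₂/V₁) = (12769) ln(18.4/30.8) = -6578 J.
W_total = 0 − 6578 = -6578 J.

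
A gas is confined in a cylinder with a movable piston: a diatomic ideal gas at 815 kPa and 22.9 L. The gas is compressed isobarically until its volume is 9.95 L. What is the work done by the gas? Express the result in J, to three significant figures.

W ≈ -10600 J

Isobaric: W = P ΔV.
W = (815 kPa)(9.95 − 22.9 L) = (815)(-12.95) = -10554 J.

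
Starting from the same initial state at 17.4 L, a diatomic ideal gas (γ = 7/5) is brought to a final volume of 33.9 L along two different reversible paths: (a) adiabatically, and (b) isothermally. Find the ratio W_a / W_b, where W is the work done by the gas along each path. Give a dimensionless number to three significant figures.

Path (a) adiabatic: W = P₁V₁(1 − (V₁/V₂)^(γ−1))/(γ−1) → W_a/(P₁V₁) = 0.5854.
Path (b) isothermal: W = P₁V₁ ln(V₂/V₁) → W_b/(P₁V₁) = 0.6669.
W_a / W_b = 0.5854 / 0.6669 = 0.8777.

W_a / W_b ≈ 0.878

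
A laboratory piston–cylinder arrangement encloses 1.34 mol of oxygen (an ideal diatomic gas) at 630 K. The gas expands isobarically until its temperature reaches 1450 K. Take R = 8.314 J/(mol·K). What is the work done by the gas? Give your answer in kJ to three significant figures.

W ≈ 9.14 kJ

Isobaric: W = P ΔV = nR ΔT.
W = (1.34)(8.314)(1450 − 630) = 9135 J.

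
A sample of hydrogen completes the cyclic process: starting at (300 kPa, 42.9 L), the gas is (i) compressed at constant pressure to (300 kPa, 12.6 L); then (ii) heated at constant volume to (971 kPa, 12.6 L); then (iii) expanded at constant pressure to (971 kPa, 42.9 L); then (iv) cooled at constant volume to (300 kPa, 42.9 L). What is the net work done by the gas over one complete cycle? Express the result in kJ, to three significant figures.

W_net ≈ 20.3 kJ

Constant-volume legs do no work.
W(i) = (300)(12.6 − 42.9) = -9090 J; W(iii) = (971)(42.9 − 12.6) = 29421 J.
W_net = -9090 + 29421 = 20331 J (the clockwise enclosed area).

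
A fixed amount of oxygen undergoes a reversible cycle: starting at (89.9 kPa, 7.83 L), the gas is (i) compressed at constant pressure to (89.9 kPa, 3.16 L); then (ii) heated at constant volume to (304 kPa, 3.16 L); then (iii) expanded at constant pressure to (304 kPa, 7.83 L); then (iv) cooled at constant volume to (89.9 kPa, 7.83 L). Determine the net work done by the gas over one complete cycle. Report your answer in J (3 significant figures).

Constant-volume legs do no work.
W(i) = (89.9)(3.16 − 7.83) = -419.8 J; W(iii) = (304)(7.83 − 3.16) = 1420 J.
W_net = -419.8 + 1420 = 999.8 J (the clockwise enclosed area).

W_net ≈ 1000 J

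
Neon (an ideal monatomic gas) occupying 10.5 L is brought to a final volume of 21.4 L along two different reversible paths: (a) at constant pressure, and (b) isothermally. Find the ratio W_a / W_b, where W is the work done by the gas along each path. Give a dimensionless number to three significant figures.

Path (a) isobaric: W = P₁(V₂ − V₁) → W_a/(P₁V₁) = 1.038.
Path (b) isothermal: W = P₁V₁ ln(V₂/V₁) → W_b/(P₁V₁) = 0.712.
W_a / W_b = 1.038 / 0.712 = 1.458.

W_a / W_b ≈ 1.46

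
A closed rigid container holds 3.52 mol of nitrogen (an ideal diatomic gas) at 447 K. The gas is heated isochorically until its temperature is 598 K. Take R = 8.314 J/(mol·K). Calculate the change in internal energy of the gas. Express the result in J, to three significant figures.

Constant volume ⇒ W = 0, so Q = ΔU = nCᵥΔT with Cᵥ = 5R/2 = 20.79 J/(mol·K).
ΔU = (3.52)(20.79)(598 − 447) = 11048 J.

ΔU ≈ 11000 J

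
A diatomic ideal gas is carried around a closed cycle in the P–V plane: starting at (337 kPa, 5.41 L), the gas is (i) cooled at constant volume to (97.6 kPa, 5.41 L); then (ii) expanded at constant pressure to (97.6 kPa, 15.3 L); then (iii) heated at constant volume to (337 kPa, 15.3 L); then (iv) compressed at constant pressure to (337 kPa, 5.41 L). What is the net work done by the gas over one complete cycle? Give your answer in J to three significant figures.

Constant-volume legs do no work.
W(ii) = (97.6)(15.3 − 5.41) = 965.3 J; W(iv) = (337)(5.41 − 15.3) = -3333 J.
W_net = 965.3 − 3333 = -2368 J (the counter-clockwise enclosed area).

W_net ≈ -2370 J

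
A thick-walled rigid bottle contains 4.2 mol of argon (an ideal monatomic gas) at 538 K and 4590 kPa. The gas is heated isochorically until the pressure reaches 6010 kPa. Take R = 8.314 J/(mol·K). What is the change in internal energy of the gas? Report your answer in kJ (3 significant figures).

ΔU ≈ 8.72 kJ

Constant volume ⇒ W = 0, so Q = ΔU = nCᵥΔT with Cᵥ = 3R/2 = 12.47 J/(mol·K).
At constant V, T₂/T₁ = P₂/P₁ ⇒ ΔT = T₁(P₂/P₁ − 1) = 538·(6010/4590 − 1) = 166.4 K.
ΔU = (4.2)(12.47)(166.4) = 8718 J.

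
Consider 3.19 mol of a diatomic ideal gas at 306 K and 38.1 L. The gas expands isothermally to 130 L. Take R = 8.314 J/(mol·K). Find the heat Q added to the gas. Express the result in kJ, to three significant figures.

Q ≈ 9.96 kJ

Isothermal ⇒ ΔU = 0, so Q = W = nRT ln(V₂/V₁).
Q = (3.19)(8.314)(306) ln(130/38.1) = 8116 × 1.227 = 9960 J.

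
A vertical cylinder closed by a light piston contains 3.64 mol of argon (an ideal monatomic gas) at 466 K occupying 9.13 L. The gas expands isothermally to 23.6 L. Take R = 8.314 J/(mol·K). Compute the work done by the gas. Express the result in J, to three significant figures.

W ≈ 13400 J

Isothermal: W = nRT ln(V₂/V₁).
W = (3.64)(8.314)(466) × ln(23.6/9.13)
  = 14103 × 0.9497
W_by_gas = 13393 J.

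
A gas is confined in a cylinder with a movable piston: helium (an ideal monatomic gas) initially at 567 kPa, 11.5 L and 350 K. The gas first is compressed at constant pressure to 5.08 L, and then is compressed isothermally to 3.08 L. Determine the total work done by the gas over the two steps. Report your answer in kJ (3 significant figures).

W_total ≈ -5.08 kJ

Step 1 (isobaric): W = PΔV = (567 kPa)(5.08 − 11.5 L) = -3640 J.
After step 1: P = 567 kPa, V = 5.08 L, T = 154.6 K.
Step 2 (isothermal): W = P₁V₁ ln(V₂/V₁) = (2880) ln(3.08/5.08) = -1441 J.
W_total = -3640 − 1441 = -5081 J.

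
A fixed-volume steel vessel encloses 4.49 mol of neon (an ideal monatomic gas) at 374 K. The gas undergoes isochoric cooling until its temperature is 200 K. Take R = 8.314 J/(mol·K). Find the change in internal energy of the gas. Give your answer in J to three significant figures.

ΔU ≈ -9740 J

Constant volume ⇒ W = 0, so Q = ΔU = nCᵥΔT with Cᵥ = 3R/2 = 12.47 J/(mol·K).
ΔU = (4.49)(12.47)(200 − 374) = -9743 J.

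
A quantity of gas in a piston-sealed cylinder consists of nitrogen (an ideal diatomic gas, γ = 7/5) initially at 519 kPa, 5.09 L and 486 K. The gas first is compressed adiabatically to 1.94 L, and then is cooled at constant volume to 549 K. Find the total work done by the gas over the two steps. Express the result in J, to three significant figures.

W_total ≈ -3110 J

Step 1 (adiabatic): W = (P₁V₁ − P₂V₂)/(γ−1) = (2642 − 3886)/0.4 = -3110 J.
Step 2 (isochoric): W = 0 (constant volume).
W_total = -3110 + 0 = -3110 J.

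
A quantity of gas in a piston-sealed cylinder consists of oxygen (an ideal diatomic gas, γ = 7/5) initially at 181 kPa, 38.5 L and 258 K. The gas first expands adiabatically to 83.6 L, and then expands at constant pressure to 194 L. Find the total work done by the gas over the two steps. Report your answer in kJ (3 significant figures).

W_total ≈ 11.4 kJ

Step 1 (adiabatic): W = (P₁V₁ − P₂V₂)/(γ−1) = (6968 − 5110)/0.4 = 4646 J.
After step 1: P = 61.13 kPa, V = 83.6 L, T = 189.2 K.
Step 2 (isobaric): W = PΔV = (61.13 kPa)(194 − 83.6 L) = 6748 J.
W_total = 4646 + 6748 = 11394 J.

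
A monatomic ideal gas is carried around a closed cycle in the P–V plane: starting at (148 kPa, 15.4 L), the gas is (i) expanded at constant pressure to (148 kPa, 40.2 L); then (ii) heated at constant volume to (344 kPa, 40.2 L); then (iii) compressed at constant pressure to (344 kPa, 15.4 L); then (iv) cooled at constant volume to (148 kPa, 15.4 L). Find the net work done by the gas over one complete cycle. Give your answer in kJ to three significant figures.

Constant-volume legs do no work.
W(i) = (148)(40.2 − 15.4) = 3670 J; W(iii) = (344)(15.4 − 40.2) = -8531 J.
W_net = 3670 − 8531 = -4861 J (the counter-clockwise enclosed area).

W_net ≈ -4.86 kJ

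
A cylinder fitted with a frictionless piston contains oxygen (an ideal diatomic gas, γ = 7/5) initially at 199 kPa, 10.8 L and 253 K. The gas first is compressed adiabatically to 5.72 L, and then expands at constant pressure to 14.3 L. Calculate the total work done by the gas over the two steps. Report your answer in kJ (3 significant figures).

W_total ≈ 2.60 kJ

Step 1 (adiabatic): W = (P₁V₁ − P₂V₂)/(γ−1) = (2149 − 2771)/0.4 = -1555 J.
After step 1: P = 484.5 kPa, V = 5.72 L, T = 326.2 K.
Step 2 (isobaric): W = PΔV = (484.5 kPa)(14.3 − 5.72 L) = 4157 J.
W_total = -1555 + 4157 = 2602 J.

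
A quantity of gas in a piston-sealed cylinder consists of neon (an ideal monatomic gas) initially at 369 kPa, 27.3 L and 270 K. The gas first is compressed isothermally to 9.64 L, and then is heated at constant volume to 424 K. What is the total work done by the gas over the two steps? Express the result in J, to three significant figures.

Step 1 (isothermal): W = P₁V₁ ln(V₂/V₁) = (10074) ln(9.64/27.3) = -10486 J.
Step 2 (isochoric): W = 0 (constant volume).
W_total = -10486 + 0 = -10486 J.

W_total ≈ -10500 J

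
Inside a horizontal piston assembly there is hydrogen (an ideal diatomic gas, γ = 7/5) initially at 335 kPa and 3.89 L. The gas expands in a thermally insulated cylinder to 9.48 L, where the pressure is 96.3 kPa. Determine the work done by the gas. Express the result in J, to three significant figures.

Adiabatic: W = (P₁V₁ − P₂V₂)/(γ − 1) with γ = 7/5.
P₁V₁ = 1303 J, P₂V₂ = 912.9 J.
W = (1303 − 912.9) / 0.4 = 975.6 J.

W ≈ 976 J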